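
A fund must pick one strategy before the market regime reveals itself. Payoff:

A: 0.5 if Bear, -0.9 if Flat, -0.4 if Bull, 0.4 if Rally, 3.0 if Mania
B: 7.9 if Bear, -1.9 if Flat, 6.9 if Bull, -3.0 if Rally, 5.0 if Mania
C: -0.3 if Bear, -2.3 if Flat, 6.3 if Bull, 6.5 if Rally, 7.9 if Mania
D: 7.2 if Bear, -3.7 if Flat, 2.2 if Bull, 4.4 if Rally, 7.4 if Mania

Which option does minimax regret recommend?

D

Column bests: Bear=7.9, Flat=-0.9, Bull=6.9, Rally=6.5, Mania=7.9.
A regrets: 7.4, 0.0, 7.3, 6.1, 4.9 → max 7.4
B regrets: 0.0, 1.0, 0.0, 9.5, 2.9 → max 9.5
C regrets: 8.2, 1.4, 0.6, 0.0, 0.0 → max 8.2
D regrets: 0.7, 2.8, 4.7, 2.1, 0.5 → max 4.7
Smallest max regret = 4.7 → D.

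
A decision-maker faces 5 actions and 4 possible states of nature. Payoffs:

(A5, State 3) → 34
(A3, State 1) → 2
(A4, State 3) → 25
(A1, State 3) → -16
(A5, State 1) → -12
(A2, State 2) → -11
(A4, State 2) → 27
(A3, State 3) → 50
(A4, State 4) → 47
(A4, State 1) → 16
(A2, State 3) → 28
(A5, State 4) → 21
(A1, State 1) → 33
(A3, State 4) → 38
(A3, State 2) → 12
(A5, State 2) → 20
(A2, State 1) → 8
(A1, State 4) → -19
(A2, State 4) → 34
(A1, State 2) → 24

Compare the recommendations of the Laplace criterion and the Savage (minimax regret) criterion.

laplace → A4; minimax regret → A4 (agree)

Row averages: A1=5.5, A2=14.75, A3=25.5, A4=28.75, A5=15.75
Highest average = 28.75 → A4.
Column bests: State 1=33, State 2=27, State 3=50, State 4=47.
A1 regrets: 0, 3, 66, 66 → max 66
A2 regrets: 25, 38, 22, 13 → max 38
A3 regrets: 31, 15, 0, 9 → max 31
A4 regrets: 17, 0, 25, 0 → max 25
A5 regrets: 45, 7, 16, 26 → max 45
Smallest max regret = 25 → A4.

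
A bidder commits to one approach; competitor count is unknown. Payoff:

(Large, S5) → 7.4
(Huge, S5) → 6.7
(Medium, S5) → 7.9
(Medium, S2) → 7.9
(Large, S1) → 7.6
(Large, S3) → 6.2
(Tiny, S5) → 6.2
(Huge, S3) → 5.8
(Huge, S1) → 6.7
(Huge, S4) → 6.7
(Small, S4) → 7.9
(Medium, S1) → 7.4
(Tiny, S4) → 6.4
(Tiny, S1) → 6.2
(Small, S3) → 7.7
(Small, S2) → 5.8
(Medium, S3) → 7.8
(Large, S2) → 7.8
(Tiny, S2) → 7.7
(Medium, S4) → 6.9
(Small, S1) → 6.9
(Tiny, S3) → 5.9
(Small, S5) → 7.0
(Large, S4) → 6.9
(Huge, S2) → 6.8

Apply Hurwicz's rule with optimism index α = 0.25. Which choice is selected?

Medium

Tiny: 0.25·7.7 + 0.75·5.9 = 6.35
Small: 0.25·7.9 + 0.75·5.8 = 6.325
Medium: 0.25·7.9 + 0.75·6.9 = 7.15
Large: 0.25·7.8 + 0.75·6.2 = 6.6
Huge: 0.25·6.8 + 0.75·5.8 = 6.05
Highest Hurwicz score = 7.15 → Medium.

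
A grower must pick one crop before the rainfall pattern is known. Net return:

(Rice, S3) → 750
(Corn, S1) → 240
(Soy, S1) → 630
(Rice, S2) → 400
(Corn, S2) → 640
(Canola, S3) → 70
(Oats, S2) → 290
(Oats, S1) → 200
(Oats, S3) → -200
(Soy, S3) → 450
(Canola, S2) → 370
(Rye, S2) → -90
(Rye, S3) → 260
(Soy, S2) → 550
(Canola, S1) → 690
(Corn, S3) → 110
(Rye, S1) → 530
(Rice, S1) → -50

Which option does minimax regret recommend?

Soy

Column bests: S1=690, S2=640, S3=750.
Soy regrets: 60, 90, 300 → max 300
Rice regrets: 740, 240, 0 → max 740
Oats regrets: 490, 350, 950 → max 950
Canola regrets: 0, 270, 680 → max 680
Corn regrets: 450, 0, 640 → max 640
Rye regrets: 160, 730, 490 → max 730
Smallest max regret = 300 → Soy.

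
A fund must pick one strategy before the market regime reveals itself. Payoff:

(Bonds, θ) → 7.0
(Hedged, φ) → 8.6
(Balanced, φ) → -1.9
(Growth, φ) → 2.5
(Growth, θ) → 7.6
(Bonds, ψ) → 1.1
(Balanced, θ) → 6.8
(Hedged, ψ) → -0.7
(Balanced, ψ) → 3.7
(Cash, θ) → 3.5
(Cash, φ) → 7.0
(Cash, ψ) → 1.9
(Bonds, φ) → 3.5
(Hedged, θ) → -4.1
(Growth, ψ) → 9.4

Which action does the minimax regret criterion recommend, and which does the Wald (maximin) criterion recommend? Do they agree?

Column bests: θ=7.6, φ=8.6, ψ=9.4.
Balanced regrets: 0.8, 10.5, 5.7 → max 10.5
Cash regrets: 4.1, 1.6, 7.5 → max 7.5
Hedged regrets: 11.7, 0.0, 10.1 → max 11.7
Growth regrets: 0.0, 6.1, 0.0 → max 6.1
Bonds regrets: 0.6, 5.1, 8.3 → max 8.3
Smallest max regret = 6.1 → Growth.
Row minima: Balanced=-1.9, Cash=1.9, Hedged=-4.1, Growth=2.5, Bonds=1.1
Best worst-case = 2.5 → Growth.

minimax regret → Growth; maximin → Growth (agree)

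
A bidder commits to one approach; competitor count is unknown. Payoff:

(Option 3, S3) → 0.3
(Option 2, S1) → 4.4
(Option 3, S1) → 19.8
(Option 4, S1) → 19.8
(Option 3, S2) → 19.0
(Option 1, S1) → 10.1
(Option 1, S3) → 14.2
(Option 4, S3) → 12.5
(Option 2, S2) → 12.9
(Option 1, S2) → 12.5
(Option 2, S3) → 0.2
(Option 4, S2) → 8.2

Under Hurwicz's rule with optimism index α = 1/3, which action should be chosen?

Option 4

Option 1: 1/3·14.2 + 2/3·10.1 = 172/15
Option 2: 1/3·12.9 + 2/3·0.2 = 133/30
Option 3: 1/3·19.8 + 2/3·0.3 = 6.8
Option 4: 1/3·19.8 + 2/3·8.2 = 181/15
Highest Hurwicz score = 181/15 → Option 4.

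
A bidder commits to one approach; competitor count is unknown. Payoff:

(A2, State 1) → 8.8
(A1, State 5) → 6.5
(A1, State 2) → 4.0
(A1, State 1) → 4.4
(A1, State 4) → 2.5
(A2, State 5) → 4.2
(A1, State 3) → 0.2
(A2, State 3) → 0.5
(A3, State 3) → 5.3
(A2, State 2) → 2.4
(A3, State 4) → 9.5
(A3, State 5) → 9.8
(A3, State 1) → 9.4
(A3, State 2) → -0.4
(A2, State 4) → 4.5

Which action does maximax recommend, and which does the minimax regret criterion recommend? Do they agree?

Row maxima: A1=6.5, A2=8.8, A3=9.8
Best best-case = 9.8 → A3.
Column bests: State 1=9.4, State 2=4.0, State 3=5.3, State 4=9.5, State 5=9.8.
A1 regrets: 5.0, 0.0, 5.1, 7.0, 3.3 → max 7.0
A2 regrets: 0.6, 1.6, 4.8, 5.0, 5.6 → max 5.6
A3 regrets: 0.0, 4.4, 0.0, 0.0, 0.0 → max 4.4
Smallest max regret = 4.4 → A3.

maximax → A3; minimax regret → A3 (agree)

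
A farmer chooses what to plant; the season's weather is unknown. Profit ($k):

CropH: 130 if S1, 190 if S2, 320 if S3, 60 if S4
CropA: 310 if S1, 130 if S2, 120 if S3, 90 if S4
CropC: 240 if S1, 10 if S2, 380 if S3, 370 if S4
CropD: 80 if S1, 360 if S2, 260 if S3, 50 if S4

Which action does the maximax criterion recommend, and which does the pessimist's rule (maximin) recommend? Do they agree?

maximax → CropC; maximin → CropA (disagree)

Row maxima: CropH=320, CropA=310, CropC=380, CropD=360
Best best-case = 380 → CropC.
Row minima: CropH=60, CropA=90, CropC=10, CropD=50
Best worst-case = 90 → CropA.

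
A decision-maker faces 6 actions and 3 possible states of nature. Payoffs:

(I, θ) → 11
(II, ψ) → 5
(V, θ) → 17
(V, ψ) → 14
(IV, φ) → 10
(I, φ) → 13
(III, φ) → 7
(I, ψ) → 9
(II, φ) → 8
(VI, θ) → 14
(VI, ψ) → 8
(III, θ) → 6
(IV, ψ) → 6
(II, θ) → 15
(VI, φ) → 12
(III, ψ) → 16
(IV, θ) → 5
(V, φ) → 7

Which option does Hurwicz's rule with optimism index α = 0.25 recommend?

I: 0.25·13 + 0.75·9 = 10
II: 0.25·15 + 0.75·5 = 7.5
III: 0.25·16 + 0.75·6 = 8.5
IV: 0.25·10 + 0.75·5 = 6.25
V: 0.25·17 + 0.75·7 = 9.5
VI: 0.25·14 + 0.75·8 = 9.5
Highest Hurwicz score = 10 → I.

I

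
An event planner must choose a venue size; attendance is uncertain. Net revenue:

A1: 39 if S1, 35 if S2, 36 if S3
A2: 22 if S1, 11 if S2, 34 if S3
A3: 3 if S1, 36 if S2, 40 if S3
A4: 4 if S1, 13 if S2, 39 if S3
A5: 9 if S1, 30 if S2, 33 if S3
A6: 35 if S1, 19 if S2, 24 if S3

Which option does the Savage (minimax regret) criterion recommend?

A1

Column bests: S1=39, S2=36, S3=40.
A1 regrets: 0, 1, 4 → max 4
A2 regrets: 17, 25, 6 → max 25
A3 regrets: 36, 0, 0 → max 36
A4 regrets: 35, 23, 1 → max 35
A5 regrets: 30, 6, 7 → max 30
A6 regrets: 4, 17, 16 → max 17
Smallest max regret = 4 → A1.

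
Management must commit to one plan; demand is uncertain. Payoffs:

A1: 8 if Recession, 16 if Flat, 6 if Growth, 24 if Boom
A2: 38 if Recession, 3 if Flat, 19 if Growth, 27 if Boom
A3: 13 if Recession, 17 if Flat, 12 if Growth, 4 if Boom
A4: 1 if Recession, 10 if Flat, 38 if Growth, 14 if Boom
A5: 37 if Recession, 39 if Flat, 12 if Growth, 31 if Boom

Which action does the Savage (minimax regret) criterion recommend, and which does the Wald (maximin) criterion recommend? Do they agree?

minimax regret → A5; maximin → A5 (agree)

Column bests: Recession=38, Flat=39, Growth=38, Boom=31.
A1 regrets: 30, 23, 32, 7 → max 32
A2 regrets: 0, 36, 19, 4 → max 36
A3 regrets: 25, 22, 26, 27 → max 27
A4 regrets: 37, 29, 0, 17 → max 37
A5 regrets: 1, 0, 26, 0 → max 26
Smallest max regret = 26 → A5.
Row minima: A1=6, A2=3, A3=4, A4=1, A5=12
Best worst-case = 12 → A5.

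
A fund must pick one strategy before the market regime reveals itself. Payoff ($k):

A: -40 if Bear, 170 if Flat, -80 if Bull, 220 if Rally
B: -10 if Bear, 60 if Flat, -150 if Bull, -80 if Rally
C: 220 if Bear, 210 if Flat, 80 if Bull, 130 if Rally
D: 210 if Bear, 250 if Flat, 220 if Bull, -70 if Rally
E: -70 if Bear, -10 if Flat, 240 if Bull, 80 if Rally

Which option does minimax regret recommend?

Column bests: Bear=220, Flat=250, Bull=240, Rally=220.
A regrets: 260, 80, 320, 0 → max 320
B regrets: 230, 190, 390, 300 → max 390
C regrets: 0, 40, 160, 90 → max 160
D regrets: 10, 0, 20, 290 → max 290
E regrets: 290, 260, 0, 140 → max 290
Smallest max regret = 160 → C.

C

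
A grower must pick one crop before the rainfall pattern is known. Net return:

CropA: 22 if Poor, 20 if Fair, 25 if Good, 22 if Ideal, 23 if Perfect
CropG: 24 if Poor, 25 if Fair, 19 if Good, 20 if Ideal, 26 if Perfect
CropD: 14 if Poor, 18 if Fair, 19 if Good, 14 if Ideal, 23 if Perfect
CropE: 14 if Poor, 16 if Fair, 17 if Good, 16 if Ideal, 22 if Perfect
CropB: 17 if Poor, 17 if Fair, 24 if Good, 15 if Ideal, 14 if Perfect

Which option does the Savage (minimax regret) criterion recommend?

CropA

Column bests: Poor=24, Fair=25, Good=25, Ideal=22, Perfect=26.
CropA regrets: 2, 5, 0, 0, 3 → max 5
CropG regrets: 0, 0, 6, 2, 0 → max 6
CropD regrets: 10, 7, 6, 8, 3 → max 10
CropE regrets: 10, 9, 8, 6, 4 → max 10
CropB regrets: 7, 8, 1, 7, 12 → max 12
Smallest max regret = 5 → CropA.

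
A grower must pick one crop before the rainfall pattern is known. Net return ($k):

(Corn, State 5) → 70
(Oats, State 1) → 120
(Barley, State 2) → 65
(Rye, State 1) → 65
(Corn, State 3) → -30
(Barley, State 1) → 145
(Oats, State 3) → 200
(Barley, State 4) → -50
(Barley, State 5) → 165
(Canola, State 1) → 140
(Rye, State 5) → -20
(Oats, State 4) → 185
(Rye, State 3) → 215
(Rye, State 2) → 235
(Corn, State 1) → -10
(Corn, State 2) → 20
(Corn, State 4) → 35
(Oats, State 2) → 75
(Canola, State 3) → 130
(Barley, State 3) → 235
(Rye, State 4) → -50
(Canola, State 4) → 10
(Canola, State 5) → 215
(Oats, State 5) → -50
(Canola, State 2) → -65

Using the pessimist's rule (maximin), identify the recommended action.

Corn

Row minima: Canola=-65, Barley=-50, Oats=-50, Rye=-50, Corn=-30
Best worst-case = -30 → Corn.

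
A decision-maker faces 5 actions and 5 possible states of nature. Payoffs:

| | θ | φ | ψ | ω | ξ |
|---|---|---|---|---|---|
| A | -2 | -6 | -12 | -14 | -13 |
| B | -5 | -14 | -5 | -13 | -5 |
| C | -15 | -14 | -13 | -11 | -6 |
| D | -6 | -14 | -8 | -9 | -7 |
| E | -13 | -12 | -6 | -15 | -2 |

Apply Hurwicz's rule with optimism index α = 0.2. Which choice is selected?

A: 0.2·(-2) + 0.8·(-14) = -11.6
B: 0.2·(-5) + 0.8·(-14) = -12.2
C: 0.2·(-6) + 0.8·(-15) = -13.2
D: 0.2·(-6) + 0.8·(-14) = -12.4
E: 0.2·(-2) + 0.8·(-15) = -12.4
Highest Hurwicz score = -11.6 → A.

A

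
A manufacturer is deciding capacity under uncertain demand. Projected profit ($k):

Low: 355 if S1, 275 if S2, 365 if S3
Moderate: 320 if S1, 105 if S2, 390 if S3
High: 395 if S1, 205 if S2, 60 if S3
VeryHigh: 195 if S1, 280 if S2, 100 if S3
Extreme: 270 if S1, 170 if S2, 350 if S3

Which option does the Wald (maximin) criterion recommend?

Row minima: Low=275, Moderate=105, High=60, VeryHigh=100, Extreme=170
Best worst-case = 275 → Low.

Low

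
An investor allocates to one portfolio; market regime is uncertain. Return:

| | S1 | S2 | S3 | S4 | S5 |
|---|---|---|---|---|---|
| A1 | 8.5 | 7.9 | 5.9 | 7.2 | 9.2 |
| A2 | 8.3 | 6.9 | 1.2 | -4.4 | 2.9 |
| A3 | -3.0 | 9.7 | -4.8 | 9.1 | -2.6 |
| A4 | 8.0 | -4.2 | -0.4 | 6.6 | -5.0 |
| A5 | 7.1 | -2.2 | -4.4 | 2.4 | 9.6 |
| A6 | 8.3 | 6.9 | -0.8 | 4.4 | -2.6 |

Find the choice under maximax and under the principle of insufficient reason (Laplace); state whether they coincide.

maximax → A3; laplace → A1 (disagree)

Row maxima: A1=9.2, A2=8.3, A3=9.7, A4=8.0, A5=9.6, A6=8.3
Best best-case = 9.7 → A3.
Row averages: A1=7.74, A2=2.98, A3=1.68, A4=1, A5=2.5, A6=3.24
Highest average = 7.74 → A1.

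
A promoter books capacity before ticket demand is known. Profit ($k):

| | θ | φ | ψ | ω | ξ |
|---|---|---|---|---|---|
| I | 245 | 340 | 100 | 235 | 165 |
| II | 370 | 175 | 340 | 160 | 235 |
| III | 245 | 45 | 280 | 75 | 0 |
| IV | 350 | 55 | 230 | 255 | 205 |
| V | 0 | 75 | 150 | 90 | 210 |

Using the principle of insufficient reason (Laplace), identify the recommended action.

II

Row averages: I=217, II=256, III=129, IV=219, V=105
Highest average = 256 → II.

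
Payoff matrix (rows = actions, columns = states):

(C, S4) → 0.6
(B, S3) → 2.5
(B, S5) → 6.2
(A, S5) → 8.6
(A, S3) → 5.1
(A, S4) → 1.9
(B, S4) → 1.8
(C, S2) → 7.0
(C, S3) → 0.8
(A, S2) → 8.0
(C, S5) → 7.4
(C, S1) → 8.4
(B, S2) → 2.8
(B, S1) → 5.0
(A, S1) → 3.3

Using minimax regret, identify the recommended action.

C

Column bests: S1=8.4, S2=8.0, S3=5.1, S4=1.9, S5=8.6.
A regrets: 5.1, 0.0, 0.0, 0.0, 0.0 → max 5.1
B regrets: 3.4, 5.2, 2.6, 0.1, 2.4 → max 5.2
C regrets: 0.0, 1.0, 4.3, 1.3, 1.2 → max 4.3
Smallest max regret = 4.3 → C.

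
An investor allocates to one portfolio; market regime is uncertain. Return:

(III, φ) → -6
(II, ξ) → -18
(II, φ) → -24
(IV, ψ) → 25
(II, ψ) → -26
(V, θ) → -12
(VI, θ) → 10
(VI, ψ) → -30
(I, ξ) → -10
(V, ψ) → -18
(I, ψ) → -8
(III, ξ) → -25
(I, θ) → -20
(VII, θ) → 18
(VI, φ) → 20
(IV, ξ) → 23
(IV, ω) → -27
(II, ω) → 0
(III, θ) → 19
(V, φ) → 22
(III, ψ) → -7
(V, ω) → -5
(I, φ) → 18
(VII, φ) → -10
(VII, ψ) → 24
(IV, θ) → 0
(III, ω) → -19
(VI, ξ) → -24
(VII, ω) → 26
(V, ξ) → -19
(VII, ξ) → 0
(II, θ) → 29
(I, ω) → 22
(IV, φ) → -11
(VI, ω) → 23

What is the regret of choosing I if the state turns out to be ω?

Best payoff under ω is 26.
Regret = 26 − 22 = 4.

4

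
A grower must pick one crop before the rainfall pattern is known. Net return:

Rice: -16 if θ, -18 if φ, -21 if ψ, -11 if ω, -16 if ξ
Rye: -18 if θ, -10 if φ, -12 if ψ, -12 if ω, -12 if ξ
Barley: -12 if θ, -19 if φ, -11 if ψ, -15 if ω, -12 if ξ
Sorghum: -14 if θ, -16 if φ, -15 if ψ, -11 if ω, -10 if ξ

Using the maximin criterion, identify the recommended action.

Sorghum

Row minima: Rice=-21, Rye=-18, Barley=-19, Sorghum=-16
Best worst-case = -16 → Sorghum.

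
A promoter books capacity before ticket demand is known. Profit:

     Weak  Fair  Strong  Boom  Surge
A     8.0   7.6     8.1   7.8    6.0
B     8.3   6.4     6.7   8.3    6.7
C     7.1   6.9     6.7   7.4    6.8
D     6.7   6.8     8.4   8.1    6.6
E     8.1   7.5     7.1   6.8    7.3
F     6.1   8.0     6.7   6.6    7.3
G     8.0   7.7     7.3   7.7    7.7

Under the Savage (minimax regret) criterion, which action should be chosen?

Column bests: Weak=8.3, Fair=8.0, Strong=8.4, Boom=8.3, Surge=7.7.
A regrets: 0.3, 0.4, 0.3, 0.5, 1.7 → max 1.7
B regrets: 0.0, 1.6, 1.7, 0.0, 1.0 → max 1.7
C regrets: 1.2, 1.1, 1.7, 0.9, 0.9 → max 1.7
D regrets: 1.6, 1.2, 0.0, 0.2, 1.1 → max 1.6
E regrets: 0.2, 0.5, 1.3, 1.5, 0.4 → max 1.5
F regrets: 2.2, 0.0, 1.7, 1.7, 0.4 → max 2.2
G regrets: 0.3, 0.3, 1.1, 0.6, 0.0 → max 1.1
Smallest max regret = 1.1 → G.

G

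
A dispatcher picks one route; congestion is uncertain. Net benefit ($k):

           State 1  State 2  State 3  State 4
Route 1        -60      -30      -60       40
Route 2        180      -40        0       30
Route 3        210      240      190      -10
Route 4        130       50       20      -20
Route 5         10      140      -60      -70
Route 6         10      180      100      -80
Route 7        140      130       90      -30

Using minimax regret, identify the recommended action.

Route 3

Column bests: State 1=210, State 2=240, State 3=190, State 4=40.
Route 1 regrets: 270, 270, 250, 0 → max 270
Route 2 regrets: 30, 280, 190, 10 → max 280
Route 3 regrets: 0, 0, 0, 50 → max 50
Route 4 regrets: 80, 190, 170, 60 → max 190
Route 5 regrets: 200, 100, 250, 110 → max 250
Route 6 regrets: 200, 60, 90, 120 → max 200
Route 7 regrets: 70, 110, 100, 70 → max 110
Smallest max regret = 50 → Route 3.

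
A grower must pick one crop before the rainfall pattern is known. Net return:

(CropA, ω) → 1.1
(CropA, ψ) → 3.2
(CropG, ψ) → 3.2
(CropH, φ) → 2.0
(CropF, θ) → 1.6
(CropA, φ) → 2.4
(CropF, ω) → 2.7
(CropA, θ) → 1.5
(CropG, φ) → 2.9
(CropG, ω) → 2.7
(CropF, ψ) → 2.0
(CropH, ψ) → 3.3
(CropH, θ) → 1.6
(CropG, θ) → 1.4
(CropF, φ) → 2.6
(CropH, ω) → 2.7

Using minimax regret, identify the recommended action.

CropG

Column bests: θ=1.6, φ=2.9, ψ=3.3, ω=2.7.
CropA regrets: 0.1, 0.5, 0.1, 1.6 → max 1.6
CropH regrets: 0.0, 0.9, 0.0, 0.0 → max 0.9
CropF regrets: 0.0, 0.3, 1.3, 0.0 → max 1.3
CropG regrets: 0.2, 0.0, 0.1, 0.0 → max 0.2
Smallest max regret = 0.2 → CropG.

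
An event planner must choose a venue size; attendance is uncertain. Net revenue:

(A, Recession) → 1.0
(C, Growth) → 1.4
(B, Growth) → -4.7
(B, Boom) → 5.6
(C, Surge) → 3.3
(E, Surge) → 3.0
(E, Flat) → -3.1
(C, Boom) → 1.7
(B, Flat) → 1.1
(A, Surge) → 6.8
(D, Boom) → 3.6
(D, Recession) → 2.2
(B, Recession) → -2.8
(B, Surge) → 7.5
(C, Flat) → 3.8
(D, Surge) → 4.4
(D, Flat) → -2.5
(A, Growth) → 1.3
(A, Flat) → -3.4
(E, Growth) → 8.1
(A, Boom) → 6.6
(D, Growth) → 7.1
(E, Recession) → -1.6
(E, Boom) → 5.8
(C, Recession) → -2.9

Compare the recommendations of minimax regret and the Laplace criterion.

minimax regret → D; laplace → D (agree)

Column bests: Recession=2.2, Flat=3.8, Growth=8.1, Boom=6.6, Surge=7.5.
A regrets: 1.2, 7.2, 6.8, 0.0, 0.7 → max 7.2
B regrets: 5.0, 2.7, 12.8, 1.0, 0.0 → max 12.8
C regrets: 5.1, 0.0, 6.7, 4.9, 4.2 → max 6.7
D regrets: 0.0, 6.3, 1.0, 3.0, 3.1 → max 6.3
E regrets: 3.8, 6.9, 0.0, 0.8, 4.5 → max 6.9
Smallest max regret = 6.3 → D.
Row averages: A=2.46, B=1.34, C=1.46, D=2.96, E=2.44
Highest average = 2.96 → D.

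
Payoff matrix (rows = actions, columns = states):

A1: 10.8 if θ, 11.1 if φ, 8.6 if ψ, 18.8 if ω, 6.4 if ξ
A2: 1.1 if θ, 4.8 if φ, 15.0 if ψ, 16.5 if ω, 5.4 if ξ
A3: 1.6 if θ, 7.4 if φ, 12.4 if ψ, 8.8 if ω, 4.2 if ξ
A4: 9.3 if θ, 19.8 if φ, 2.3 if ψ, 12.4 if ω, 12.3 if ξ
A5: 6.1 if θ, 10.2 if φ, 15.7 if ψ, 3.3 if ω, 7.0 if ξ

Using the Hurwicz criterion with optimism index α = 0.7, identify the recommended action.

A1: 0.7·18.8 + 0.3·6.4 = 15.08
A2: 0.7·16.5 + 0.3·1.1 = 11.88
A3: 0.7·12.4 + 0.3·1.6 = 9.16
A4: 0.7·19.8 + 0.3·2.3 = 14.55
A5: 0.7·15.7 + 0.3·3.3 = 11.98
Highest Hurwicz score = 15.08 → A1.

A1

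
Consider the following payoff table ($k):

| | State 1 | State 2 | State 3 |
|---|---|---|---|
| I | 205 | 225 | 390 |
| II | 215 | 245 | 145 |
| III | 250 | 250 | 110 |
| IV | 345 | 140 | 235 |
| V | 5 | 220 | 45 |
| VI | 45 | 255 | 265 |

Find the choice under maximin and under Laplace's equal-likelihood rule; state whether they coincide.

maximin → I; laplace → I (agree)

Row minima: I=205, II=145, III=110, IV=140, V=5, VI=45
Best worst-case = 205 → I.
Row averages: I=820/3, II=605/3, III=610/3, IV=240, V=90, VI=565/3
Highest average = 820/3 → I.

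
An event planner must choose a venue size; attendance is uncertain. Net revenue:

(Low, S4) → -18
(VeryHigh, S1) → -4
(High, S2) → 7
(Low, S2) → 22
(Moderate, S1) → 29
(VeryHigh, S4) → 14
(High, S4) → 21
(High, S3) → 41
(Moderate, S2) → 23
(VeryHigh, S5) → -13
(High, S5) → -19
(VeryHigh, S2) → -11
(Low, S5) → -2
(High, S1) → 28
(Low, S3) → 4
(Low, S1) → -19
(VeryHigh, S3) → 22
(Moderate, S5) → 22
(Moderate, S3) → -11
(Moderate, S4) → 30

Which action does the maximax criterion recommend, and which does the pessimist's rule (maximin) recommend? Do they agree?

Row maxima: Low=22, Moderate=30, High=41, VeryHigh=22
Best best-case = 41 → High.
Row minima: Low=-19, Moderate=-11, High=-19, VeryHigh=-13
Best worst-case = -11 → Moderate.

maximax → High; maximin → Moderate (disagree)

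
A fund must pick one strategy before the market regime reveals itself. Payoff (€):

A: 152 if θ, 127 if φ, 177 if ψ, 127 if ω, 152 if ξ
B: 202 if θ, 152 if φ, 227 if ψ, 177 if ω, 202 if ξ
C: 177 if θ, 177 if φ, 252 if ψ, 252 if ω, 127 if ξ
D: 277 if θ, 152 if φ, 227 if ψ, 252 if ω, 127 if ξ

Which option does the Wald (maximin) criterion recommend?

B

Row minima: A=127, B=152, C=127, D=127
Best worst-case = 152 → B.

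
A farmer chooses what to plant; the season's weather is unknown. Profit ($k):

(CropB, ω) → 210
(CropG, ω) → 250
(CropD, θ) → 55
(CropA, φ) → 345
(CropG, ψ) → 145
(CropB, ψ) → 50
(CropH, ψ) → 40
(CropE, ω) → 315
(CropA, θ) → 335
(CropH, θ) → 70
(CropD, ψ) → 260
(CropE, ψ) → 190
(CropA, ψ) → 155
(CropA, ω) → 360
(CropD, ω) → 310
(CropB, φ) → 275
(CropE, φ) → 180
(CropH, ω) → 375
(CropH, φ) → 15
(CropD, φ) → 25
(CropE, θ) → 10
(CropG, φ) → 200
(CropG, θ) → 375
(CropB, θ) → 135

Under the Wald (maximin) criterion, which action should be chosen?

CropA

Row minima: CropD=25, CropE=10, CropG=145, CropB=50, CropA=155, CropH=15
Best worst-case = 155 → CropA.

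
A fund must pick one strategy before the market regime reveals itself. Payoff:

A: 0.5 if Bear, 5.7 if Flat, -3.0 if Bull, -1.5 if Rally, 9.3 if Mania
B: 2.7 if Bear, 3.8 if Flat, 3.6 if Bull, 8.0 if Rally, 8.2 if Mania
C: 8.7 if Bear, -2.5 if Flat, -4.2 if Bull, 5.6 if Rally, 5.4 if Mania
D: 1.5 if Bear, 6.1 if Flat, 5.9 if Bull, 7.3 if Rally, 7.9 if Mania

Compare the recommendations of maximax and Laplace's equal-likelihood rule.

maximax → A; laplace → D (disagree)

Row maxima: A=9.3, B=8.2, C=8.7, D=7.9
Best best-case = 9.3 → A.
Row averages: A=2.2, B=5.26, C=2.6, D=5.74
Highest average = 5.74 → D.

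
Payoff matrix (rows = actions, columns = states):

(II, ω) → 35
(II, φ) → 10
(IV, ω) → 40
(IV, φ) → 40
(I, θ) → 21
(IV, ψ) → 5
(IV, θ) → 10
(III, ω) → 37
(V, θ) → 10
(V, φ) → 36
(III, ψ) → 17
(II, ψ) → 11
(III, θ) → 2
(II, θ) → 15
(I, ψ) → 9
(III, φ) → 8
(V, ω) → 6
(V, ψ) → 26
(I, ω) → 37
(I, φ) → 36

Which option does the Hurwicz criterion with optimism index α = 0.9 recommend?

I: 0.9·37 + 0.1·9 = 34.2
II: 0.9·35 + 0.1·10 = 32.5
III: 0.9·37 + 0.1·2 = 33.5
IV: 0.9·40 + 0.1·5 = 36.5
V: 0.9·36 + 0.1·6 = 33
Highest Hurwicz score = 36.5 → IV.

IV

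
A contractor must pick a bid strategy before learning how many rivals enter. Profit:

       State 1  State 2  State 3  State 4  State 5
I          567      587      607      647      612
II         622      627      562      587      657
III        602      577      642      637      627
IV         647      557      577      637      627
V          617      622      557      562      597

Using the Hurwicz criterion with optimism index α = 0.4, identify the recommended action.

III

I: 0.4·647 + 0.6·567 = 599
II: 0.4·657 + 0.6·562 = 600
III: 0.4·642 + 0.6·577 = 603
IV: 0.4·647 + 0.6·557 = 593
V: 0.4·622 + 0.6·557 = 583
Highest Hurwicz score = 603 → III.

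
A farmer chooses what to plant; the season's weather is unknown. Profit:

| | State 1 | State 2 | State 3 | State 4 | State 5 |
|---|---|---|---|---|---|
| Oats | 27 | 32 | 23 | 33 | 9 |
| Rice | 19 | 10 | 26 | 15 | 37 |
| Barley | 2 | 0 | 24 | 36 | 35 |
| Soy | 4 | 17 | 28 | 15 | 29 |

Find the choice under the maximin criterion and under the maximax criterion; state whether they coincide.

maximin → Rice; maximax → Rice (agree)

Row minima: Oats=9, Rice=10, Barley=0, Soy=4
Best worst-case = 10 → Rice.
Row maxima: Oats=33, Rice=37, Barley=36, Soy=29
Best best-case = 37 → Rice.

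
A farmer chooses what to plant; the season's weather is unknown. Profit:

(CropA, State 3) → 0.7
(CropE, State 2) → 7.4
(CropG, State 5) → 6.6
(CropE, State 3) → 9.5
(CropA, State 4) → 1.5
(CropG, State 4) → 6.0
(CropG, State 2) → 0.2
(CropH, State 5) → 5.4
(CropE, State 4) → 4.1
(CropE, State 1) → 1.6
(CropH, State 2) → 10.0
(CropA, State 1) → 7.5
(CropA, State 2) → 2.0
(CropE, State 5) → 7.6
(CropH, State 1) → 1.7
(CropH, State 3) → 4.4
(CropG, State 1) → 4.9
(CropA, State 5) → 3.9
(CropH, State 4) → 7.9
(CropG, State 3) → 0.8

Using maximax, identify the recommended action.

CropH

Row maxima: CropE=9.5, CropG=6.6, CropH=10.0, CropA=7.5
Best best-case = 10.0 → CropH.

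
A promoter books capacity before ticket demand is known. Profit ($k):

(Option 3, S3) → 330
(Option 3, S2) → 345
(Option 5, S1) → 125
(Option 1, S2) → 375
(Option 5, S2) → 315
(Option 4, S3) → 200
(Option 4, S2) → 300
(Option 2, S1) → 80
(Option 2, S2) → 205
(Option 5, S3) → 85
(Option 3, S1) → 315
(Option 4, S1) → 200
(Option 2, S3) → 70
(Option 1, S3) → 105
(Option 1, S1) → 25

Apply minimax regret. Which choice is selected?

Option 3

Column bests: S1=315, S2=375, S3=330.
Option 1 regrets: 290, 0, 225 → max 290
Option 2 regrets: 235, 170, 260 → max 260
Option 3 regrets: 0, 30, 0 → max 30
Option 4 regrets: 115, 75, 130 → max 130
Option 5 regrets: 190, 60, 245 → max 245
Smallest max regret = 30 → Option 3.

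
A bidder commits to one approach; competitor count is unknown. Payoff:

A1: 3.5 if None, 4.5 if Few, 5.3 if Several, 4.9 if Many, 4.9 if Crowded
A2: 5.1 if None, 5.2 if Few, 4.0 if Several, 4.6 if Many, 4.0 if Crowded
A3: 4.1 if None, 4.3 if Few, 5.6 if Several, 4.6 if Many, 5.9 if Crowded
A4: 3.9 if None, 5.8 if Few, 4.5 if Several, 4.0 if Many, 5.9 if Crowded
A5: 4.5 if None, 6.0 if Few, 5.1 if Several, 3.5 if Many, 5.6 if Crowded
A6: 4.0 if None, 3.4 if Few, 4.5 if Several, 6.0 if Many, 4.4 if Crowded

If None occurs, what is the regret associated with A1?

1.6

Best payoff under None is 5.1.
Regret = 5.1 − 3.5 = 1.6.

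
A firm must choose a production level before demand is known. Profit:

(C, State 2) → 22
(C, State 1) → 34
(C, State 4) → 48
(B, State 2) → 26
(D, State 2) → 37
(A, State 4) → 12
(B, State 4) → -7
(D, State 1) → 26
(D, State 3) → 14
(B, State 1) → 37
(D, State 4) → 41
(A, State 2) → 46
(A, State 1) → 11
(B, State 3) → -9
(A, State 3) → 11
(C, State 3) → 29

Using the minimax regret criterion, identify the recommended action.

Column bests: State 1=37, State 2=46, State 3=29, State 4=48.
A regrets: 26, 0, 18, 36 → max 36
B regrets: 0, 20, 38, 55 → max 55
C regrets: 3, 24, 0, 0 → max 24
D regrets: 11, 9, 15, 7 → max 15
Smallest max regret = 15 → D.

D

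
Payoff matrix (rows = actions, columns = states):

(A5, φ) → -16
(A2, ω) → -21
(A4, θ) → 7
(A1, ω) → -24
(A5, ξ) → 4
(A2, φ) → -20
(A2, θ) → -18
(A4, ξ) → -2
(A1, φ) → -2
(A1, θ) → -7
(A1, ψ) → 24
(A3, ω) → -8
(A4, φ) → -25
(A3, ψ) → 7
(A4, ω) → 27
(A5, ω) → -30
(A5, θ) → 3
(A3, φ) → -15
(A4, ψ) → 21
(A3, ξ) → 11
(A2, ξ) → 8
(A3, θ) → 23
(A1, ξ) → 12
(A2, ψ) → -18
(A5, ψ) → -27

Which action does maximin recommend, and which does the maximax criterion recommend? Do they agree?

Row minima: A1=-24, A2=-21, A3=-15, A4=-25, A5=-30
Best worst-case = -15 → A3.
Row maxima: A1=24, A2=8, A3=23, A4=27, A5=4
Best best-case = 27 → A4.

maximin → A3; maximax → A4 (disagree)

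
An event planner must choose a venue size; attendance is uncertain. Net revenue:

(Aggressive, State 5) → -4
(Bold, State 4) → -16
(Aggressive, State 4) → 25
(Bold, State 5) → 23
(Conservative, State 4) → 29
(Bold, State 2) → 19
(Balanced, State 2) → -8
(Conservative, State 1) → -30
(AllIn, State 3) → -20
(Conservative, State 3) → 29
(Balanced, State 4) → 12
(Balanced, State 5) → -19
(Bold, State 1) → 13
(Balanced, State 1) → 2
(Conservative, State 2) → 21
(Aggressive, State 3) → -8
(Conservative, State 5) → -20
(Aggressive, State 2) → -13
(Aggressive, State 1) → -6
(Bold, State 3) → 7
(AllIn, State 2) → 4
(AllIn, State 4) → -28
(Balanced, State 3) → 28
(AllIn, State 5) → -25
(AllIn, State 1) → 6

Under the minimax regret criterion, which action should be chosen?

Aggressive

Column bests: State 1=13, State 2=21, State 3=29, State 4=29, State 5=23.
Conservative regrets: 43, 0, 0, 0, 43 → max 43
Balanced regrets: 11, 29, 1, 17, 42 → max 42
Aggressive regrets: 19, 34, 37, 4, 27 → max 37
Bold regrets: 0, 2, 22, 45, 0 → max 45
AllIn regrets: 7, 17, 49, 57, 48 → max 57
Smallest max regret = 37 → Aggressive.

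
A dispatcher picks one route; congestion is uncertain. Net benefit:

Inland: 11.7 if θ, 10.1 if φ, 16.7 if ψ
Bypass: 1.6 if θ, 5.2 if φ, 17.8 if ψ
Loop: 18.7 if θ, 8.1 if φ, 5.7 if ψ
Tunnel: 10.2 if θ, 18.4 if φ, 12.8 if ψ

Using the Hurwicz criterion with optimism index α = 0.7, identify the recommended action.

Inland: 0.7·16.7 + 0.3·10.1 = 14.72
Bypass: 0.7·17.8 + 0.3·1.6 = 12.94
Loop: 0.7·18.7 + 0.3·5.7 = 14.8
Tunnel: 0.7·18.4 + 0.3·10.2 = 15.94
Highest Hurwicz score = 15.94 → Tunnel.

Tunnel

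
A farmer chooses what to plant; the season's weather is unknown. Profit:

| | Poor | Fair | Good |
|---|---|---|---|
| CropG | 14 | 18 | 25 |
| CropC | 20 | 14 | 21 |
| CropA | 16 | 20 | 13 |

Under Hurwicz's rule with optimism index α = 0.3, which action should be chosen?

CropG: 0.3·25 + 0.7·14 = 17.3
CropC: 0.3·21 + 0.7·14 = 16.1
CropA: 0.3·20 + 0.7·13 = 15.1
Highest Hurwicz score = 17.3 → CropG.

CropG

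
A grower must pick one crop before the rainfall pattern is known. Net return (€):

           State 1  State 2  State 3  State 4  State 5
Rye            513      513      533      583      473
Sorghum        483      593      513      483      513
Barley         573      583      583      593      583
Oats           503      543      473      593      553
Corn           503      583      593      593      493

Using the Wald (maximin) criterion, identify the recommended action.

Row minima: Rye=473, Sorghum=483, Barley=573, Oats=473, Corn=493
Best worst-case = 573 → Barley.

Barley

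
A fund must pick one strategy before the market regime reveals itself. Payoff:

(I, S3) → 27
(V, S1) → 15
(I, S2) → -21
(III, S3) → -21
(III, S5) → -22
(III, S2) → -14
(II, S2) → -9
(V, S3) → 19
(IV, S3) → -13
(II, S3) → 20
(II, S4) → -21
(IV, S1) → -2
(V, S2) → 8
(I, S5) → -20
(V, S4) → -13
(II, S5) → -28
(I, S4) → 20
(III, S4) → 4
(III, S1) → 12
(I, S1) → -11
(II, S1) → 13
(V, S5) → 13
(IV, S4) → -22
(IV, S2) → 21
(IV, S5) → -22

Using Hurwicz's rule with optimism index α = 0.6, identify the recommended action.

I

I: 0.6·27 + 0.4·(-21) = 7.8
II: 0.6·20 + 0.4·(-28) = 0.8
III: 0.6·12 + 0.4·(-22) = -1.6
IV: 0.6·21 + 0.4·(-22) = 3.8
V: 0.6·19 + 0.4·(-13) = 6.2
Highest Hurwicz score = 7.8 → I.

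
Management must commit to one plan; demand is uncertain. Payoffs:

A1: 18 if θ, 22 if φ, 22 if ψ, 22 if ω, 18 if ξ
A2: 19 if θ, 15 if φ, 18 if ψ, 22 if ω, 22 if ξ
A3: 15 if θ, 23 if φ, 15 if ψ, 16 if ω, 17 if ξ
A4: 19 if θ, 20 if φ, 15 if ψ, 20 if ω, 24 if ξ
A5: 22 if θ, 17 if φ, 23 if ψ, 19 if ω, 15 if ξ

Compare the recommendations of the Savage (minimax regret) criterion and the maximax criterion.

Column bests: θ=22, φ=23, ψ=23, ω=22, ξ=24.
A1 regrets: 4, 1, 1, 0, 6 → max 6
A2 regrets: 3, 8, 5, 0, 2 → max 8
A3 regrets: 7, 0, 8, 6, 7 → max 8
A4 regrets: 3, 3, 8, 2, 0 → max 8
A5 regrets: 0, 6, 0, 3, 9 → max 9
Smallest max regret = 6 → A1.
Row maxima: A1=22, A2=22, A3=23, A4=24, A5=23
Best best-case = 24 → A4.

minimax regret → A1; maximax → A4 (disagree)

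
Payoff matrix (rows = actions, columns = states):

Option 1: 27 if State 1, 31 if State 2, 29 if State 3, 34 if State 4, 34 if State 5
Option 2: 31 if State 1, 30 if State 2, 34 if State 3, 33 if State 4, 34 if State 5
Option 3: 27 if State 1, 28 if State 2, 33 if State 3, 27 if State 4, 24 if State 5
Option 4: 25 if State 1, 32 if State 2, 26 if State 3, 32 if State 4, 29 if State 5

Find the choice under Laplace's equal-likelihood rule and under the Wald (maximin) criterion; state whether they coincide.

laplace → Option 2; maximin → Option 2 (agree)

Row averages: Option 1=31, Option 2=32.4, Option 3=27.8, Option 4=28.8
Highest average = 32.4 → Option 2.
Row minima: Option 1=27, Option 2=30, Option 3=24, Option 4=25
Best worst-case = 30 → Option 2.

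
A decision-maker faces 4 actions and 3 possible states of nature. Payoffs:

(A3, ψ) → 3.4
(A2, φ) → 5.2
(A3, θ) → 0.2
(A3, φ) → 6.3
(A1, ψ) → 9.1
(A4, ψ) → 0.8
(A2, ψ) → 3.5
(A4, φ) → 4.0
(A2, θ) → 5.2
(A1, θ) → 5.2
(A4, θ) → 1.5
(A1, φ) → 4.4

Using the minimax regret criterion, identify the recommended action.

Column bests: θ=5.2, φ=6.3, ψ=9.1.
A1 regrets: 0.0, 1.9, 0.0 → max 1.9
A2 regrets: 0.0, 1.1, 5.6 → max 5.6
A3 regrets: 5.0, 0.0, 5.7 → max 5.7
A4 regrets: 3.7, 2.3, 8.3 → max 8.3
Smallest max regret = 1.9 → A1.

A1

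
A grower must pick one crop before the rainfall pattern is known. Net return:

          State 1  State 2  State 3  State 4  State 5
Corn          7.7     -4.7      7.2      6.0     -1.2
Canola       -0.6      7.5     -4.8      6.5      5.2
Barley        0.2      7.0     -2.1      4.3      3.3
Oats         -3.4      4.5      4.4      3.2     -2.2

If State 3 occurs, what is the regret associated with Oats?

Best payoff under State 3 is 7.2.
Regret = 7.2 − 4.4 = 2.8.

2.8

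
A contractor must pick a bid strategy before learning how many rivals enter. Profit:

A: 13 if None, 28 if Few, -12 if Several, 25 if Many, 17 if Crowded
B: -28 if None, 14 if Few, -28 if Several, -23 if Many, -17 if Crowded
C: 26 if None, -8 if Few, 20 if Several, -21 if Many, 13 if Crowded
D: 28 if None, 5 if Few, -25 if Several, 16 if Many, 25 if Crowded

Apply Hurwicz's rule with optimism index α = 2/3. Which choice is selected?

A: 2/3·28 + 1/3·(-12) = 44/3
B: 2/3·14 + 1/3·(-28) = 0
C: 2/3·26 + 1/3·(-21) = 31/3
D: 2/3·28 + 1/3·(-25) = 31/3
Highest Hurwicz score = 44/3 → A.

A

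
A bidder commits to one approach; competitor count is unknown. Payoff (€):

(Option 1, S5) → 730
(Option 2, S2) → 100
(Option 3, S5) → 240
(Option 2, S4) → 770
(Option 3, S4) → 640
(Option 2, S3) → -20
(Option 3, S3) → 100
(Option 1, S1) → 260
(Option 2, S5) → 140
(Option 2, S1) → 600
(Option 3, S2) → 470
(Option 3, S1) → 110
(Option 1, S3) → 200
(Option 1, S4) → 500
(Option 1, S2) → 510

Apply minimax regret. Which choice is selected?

Option 1

Column bests: S1=600, S2=510, S3=200, S4=770, S5=730.
Option 1 regrets: 340, 0, 0, 270, 0 → max 340
Option 2 regrets: 0, 410, 220, 0, 590 → max 590
Option 3 regrets: 490, 40, 100, 130, 490 → max 490
Smallest max regret = 340 → Option 1.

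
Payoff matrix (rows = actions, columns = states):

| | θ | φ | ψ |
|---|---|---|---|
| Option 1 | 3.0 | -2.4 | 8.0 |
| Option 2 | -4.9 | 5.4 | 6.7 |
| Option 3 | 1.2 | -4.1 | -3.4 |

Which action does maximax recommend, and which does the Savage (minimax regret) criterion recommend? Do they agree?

Row maxima: Option 1=8.0, Option 2=6.7, Option 3=1.2
Best best-case = 8.0 → Option 1.
Column bests: θ=3.0, φ=5.4, ψ=8.0.
Option 1 regrets: 0.0, 7.8, 0.0 → max 7.8
Option 2 regrets: 7.9, 0.0, 1.3 → max 7.9
Option 3 regrets: 1.8, 9.5, 11.4 → max 11.4
Smallest max regret = 7.8 → Option 1.

maximax → Option 1; minimax regret → Option 1 (agree)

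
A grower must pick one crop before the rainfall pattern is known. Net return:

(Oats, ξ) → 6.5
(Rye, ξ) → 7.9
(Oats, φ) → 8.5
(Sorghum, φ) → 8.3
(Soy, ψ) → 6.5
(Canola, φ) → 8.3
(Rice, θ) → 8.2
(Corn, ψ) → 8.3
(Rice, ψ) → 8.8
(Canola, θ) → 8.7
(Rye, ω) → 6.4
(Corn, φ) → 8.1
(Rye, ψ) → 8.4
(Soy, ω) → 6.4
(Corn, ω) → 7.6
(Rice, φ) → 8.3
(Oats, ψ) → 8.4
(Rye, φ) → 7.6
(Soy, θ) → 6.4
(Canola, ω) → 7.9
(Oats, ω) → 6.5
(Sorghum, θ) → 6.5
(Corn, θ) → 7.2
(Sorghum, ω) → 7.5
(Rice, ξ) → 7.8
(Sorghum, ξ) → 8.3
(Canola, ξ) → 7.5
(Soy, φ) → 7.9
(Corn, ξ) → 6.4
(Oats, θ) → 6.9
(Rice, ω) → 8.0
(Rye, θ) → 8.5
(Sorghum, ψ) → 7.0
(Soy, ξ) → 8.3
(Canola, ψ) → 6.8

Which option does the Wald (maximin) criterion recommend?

Rice

Row minima: Rice=7.8, Oats=6.5, Soy=6.4, Rye=6.4, Sorghum=6.5, Canola=6.8, Corn=6.4
Best worst-case = 7.8 → Rice.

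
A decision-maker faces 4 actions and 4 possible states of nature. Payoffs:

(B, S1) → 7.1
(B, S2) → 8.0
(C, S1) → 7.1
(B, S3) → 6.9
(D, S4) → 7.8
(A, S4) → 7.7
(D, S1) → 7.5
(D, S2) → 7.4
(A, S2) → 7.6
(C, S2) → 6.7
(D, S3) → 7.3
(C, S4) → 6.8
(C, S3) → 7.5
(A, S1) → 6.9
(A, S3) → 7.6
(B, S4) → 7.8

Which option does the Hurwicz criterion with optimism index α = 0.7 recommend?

B

A: 0.7·7.7 + 0.3·6.9 = 7.46
B: 0.7·8.0 + 0.3·6.9 = 7.67
C: 0.7·7.5 + 0.3·6.7 = 7.26
D: 0.7·7.8 + 0.3·7.3 = 7.65
Highest Hurwicz score = 7.67 → B.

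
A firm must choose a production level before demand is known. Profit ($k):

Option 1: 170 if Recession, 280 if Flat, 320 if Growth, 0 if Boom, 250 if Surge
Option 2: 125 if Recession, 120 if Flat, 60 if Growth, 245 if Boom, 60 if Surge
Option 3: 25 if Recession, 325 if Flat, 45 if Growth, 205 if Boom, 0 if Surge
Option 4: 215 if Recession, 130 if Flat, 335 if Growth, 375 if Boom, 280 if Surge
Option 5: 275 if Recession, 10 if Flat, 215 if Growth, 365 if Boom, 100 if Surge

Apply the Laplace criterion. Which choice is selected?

Row averages: Option 1=204, Option 2=122, Option 3=120, Option 4=267, Option 5=193
Highest average = 267 → Option 4.

Option 4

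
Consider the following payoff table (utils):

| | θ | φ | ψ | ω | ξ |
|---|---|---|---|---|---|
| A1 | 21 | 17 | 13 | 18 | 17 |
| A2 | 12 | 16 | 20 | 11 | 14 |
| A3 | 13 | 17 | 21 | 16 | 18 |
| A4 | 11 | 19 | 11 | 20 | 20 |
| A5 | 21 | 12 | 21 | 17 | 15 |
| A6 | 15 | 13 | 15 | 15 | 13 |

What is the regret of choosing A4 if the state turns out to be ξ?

Best payoff under ξ is 20.
Regret = 20 − 20 = 0.

0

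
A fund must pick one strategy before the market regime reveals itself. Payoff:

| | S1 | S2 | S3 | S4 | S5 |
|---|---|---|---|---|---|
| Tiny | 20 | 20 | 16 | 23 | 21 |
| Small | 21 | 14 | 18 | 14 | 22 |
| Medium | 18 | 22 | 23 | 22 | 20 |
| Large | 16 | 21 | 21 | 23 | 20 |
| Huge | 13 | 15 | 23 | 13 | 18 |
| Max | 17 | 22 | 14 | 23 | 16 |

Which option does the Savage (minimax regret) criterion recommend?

Column bests: S1=21, S2=22, S3=23, S4=23, S5=22.
Tiny regrets: 1, 2, 7, 0, 1 → max 7
Small regrets: 0, 8, 5, 9, 0 → max 9
Medium regrets: 3, 0, 0, 1, 2 → max 3
Large regrets: 5, 1, 2, 0, 2 → max 5
Huge regrets: 8, 7, 0, 10, 4 → max 10
Max regrets: 4, 0, 9, 0, 6 → max 9
Smallest max regret = 3 → Medium.

Medium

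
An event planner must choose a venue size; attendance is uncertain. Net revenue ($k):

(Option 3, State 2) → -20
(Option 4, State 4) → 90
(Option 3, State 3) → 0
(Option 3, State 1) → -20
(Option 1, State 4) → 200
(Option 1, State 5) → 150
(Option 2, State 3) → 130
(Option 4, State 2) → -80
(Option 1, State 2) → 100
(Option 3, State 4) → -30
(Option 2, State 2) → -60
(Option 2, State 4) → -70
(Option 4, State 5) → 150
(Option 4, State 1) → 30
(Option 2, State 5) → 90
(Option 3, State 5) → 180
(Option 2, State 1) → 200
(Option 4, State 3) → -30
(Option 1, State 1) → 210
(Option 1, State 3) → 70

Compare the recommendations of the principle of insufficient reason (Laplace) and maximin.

Row averages: Option 1=146, Option 2=58, Option 3=22, Option 4=32
Highest average = 146 → Option 1.
Row minima: Option 1=70, Option 2=-70, Option 3=-30, Option 4=-80
Best worst-case = 70 → Option 1.

laplace → Option 1; maximin → Option 1 (agree)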